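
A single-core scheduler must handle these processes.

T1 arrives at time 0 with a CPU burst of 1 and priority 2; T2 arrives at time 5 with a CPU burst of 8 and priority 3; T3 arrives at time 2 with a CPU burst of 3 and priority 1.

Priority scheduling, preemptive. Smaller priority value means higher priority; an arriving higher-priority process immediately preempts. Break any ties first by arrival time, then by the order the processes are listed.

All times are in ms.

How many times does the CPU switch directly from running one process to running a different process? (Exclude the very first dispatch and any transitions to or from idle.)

1

Schedule: | T1 0-1 | idle 1-2 | T3 2-5 | T2 5-13 |
Completion: T1=1  T2=13  T3=5
Turnaround (C−A): T1=1  T2=8  T3=3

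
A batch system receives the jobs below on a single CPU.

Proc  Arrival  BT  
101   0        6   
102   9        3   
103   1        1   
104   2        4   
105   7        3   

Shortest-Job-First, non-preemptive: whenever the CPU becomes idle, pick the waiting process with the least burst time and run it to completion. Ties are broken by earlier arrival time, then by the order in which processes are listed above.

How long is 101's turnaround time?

Schedule: | 101 0-6 | 103 6-7 | 105 7-10 | 102 10-13 | 104 13-17 |
Completion: 101=6  102=13  103=7  104=17  105=10
Turnaround (C−A): 101=6  102=4  103=6  104=15  105=3
Turnaround(101) = completion − arrival = 6 − 0 = 6

6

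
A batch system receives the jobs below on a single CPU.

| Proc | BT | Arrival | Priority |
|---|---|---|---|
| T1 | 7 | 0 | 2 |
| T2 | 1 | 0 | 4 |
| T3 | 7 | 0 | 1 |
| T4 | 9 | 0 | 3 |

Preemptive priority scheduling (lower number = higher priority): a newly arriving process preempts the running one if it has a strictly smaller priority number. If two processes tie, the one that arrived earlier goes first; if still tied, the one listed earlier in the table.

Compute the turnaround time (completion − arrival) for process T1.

Gantt: | T3 0-7 | T1 7-14 | T4 14-23 | T2 23-24 |
Completion: T1=14  T2=24  T3=7  T4=23
Turnaround(T1) = completion − arrival = 14 − 0 = 14

14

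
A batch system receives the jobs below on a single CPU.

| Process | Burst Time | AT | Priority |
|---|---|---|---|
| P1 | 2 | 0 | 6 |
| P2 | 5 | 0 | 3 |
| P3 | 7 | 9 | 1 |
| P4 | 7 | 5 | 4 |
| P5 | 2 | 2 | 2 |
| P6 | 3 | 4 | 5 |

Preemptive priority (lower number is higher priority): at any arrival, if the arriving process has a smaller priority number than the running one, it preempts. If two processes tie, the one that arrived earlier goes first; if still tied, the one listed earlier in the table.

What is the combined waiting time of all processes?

52

Schedule: | P2 0-2 | P5 2-4 | P2 4-7 | P4 7-9 | P3 9-16 | P4 16-21 | P6 21-24 | P1 24-26 |
Completion: P1=26  P2=7  P3=16  P4=21  P5=4  P6=24
Turnaround (C−A): P1=26  P2=7  P3=7  P4=16  P5=2  P6=20
Waiting = turnaround − burst: P1=24, P2=2, P3=0, P4=9, P5=0, P6=17
Total waiting = 24 + 2 + 0 + 9 + 0 + 17 = 52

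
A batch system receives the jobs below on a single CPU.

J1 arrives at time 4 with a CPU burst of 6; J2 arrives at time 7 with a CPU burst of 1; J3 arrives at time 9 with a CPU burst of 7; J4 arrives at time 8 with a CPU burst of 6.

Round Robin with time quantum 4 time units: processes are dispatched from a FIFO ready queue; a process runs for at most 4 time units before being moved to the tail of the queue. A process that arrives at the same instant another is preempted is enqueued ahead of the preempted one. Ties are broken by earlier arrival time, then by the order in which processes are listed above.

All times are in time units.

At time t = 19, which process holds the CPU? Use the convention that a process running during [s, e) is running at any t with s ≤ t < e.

Gantt: | idle 0-4 | J1 4-8 | J2 8-9 | J4 9-13 | J1 13-15 | J3 15-19 | J4 19-21 | J3 21-24 |
Completion: J1=15  J2=9  J3=24  J4=21
Turnaround (C−A): J1=11  J2=2  J3=15  J4=13

J4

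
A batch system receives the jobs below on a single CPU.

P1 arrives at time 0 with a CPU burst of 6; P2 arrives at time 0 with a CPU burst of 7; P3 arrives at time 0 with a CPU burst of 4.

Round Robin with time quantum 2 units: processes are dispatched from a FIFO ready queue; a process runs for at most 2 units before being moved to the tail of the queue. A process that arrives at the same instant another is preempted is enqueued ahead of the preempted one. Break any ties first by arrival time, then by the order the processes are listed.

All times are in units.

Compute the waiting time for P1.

Timeline: | P1 0-2 | P2 2-4 | P3 4-6 | P1 6-8 | P2 8-10 | P3 10-12 | P1 12-14 | P2 14-17 |
Completion: P1=14  P2=17  P3=12
Waiting(P1) = turnaround − burst = 14 − 6 = 8

8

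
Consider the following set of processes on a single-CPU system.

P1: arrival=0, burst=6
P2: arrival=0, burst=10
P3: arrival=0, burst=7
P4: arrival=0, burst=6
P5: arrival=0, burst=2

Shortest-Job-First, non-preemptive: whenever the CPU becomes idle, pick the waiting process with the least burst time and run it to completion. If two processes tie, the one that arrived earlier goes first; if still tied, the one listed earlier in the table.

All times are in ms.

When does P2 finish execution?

31

Schedule: | P5 0-2 | P1 2-8 | P4 8-14 | P3 14-21 | P2 21-31 |
Completion: P1=8  P2=31  P3=21  P4=14  P5=2
Turnaround (C−A): P1=8  P2=31  P3=21  P4=14  P5=2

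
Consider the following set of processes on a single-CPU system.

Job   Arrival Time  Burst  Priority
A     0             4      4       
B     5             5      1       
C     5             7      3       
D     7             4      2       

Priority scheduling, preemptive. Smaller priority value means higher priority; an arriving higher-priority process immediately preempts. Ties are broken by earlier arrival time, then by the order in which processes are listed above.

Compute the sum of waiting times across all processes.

12

Schedule: | A 0-4 | idle 4-5 | B 5-10 | D 10-14 | C 14-21 |
Completion: A=4  B=10  C=21  D=14
Turnaround (C−A): A=4  B=5  C=16  D=7
Waiting = turnaround − burst: A=0, B=0, C=9, D=3
Total waiting = 0 + 0 + 9 + 3 = 12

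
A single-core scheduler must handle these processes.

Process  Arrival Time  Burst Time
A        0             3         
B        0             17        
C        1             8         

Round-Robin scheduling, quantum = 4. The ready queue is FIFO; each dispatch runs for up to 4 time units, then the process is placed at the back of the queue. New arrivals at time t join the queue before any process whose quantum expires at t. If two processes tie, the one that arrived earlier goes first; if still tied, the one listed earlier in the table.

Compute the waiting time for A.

Gantt: | A 0-3 | B 3-7 | C 7-11 | B 11-15 | C 15-19 | B 19-28 |
Completion: A=3  B=28  C=19
Waiting(A) = turnaround − burst = 3 − 3 = 0

0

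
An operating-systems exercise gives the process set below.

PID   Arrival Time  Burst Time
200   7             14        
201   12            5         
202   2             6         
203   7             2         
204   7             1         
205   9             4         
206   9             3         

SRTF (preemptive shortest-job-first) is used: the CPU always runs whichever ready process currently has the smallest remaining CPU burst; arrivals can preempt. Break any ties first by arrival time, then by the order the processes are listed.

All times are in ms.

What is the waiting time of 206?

Timeline: | idle 0-2 | 202 2-8 | 204 8-9 | 203 9-11 | 206 11-14 | 205 14-18 | 201 18-23 | 200 23-37 |
Completion: 200=37  201=23  202=8  203=11  204=9  205=18  206=14
Waiting(206) = turnaround − burst = 5 − 3 = 2

2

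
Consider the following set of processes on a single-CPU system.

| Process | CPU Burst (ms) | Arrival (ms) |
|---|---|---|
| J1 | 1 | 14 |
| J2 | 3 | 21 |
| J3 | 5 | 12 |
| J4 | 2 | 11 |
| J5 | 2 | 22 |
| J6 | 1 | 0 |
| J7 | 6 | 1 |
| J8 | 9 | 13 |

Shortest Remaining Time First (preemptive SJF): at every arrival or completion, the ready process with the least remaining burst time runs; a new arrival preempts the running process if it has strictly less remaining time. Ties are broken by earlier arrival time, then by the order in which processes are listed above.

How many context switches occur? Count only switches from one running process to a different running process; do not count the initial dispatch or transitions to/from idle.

8

Gantt: | J6 0-1 | J7 1-7 | idle 7-11 | J4 11-13 | J3 13-14 | J1 14-15 | J3 15-19 | J8 19-21 | J2 21-24 | J5 24-26 | J8 26-33 |
Completion: J1=15  J2=24  J3=19  J4=13  J5=26  J6=1  J7=7  J8=33
Turnaround (C−A): J1=1  J2=3  J3=7  J4=2  J5=4  J6=1  J7=6  J8=20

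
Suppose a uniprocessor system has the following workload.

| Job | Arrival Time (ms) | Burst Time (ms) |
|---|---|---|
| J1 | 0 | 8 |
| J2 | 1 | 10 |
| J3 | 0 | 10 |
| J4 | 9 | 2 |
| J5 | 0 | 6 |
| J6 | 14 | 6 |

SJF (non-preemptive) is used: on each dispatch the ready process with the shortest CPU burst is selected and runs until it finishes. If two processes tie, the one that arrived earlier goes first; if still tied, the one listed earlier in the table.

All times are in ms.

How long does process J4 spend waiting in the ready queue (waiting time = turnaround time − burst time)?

Timeline: | J5 0-6 | J1 6-14 | J4 14-16 | J6 16-22 | J3 22-32 | J2 32-42 |
Completion: J1=14  J2=42  J3=32  J4=16  J5=6  J6=22
Waiting(J4) = turnaround − burst = 7 − 2 = 5

5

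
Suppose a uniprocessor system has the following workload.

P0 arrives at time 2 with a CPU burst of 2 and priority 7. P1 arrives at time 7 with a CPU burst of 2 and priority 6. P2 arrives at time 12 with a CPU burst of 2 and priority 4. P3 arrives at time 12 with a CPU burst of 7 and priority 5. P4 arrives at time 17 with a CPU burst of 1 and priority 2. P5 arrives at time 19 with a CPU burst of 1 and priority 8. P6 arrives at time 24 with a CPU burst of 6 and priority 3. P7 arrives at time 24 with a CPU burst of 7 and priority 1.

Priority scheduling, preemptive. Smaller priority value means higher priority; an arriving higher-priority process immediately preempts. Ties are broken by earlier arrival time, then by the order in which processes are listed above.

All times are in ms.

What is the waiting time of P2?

Gantt: | idle 0-2 | P0 2-4 | idle 4-7 | P1 7-9 | idle 9-12 | P2 12-14 | P3 14-17 | P4 17-18 | P3 18-22 | P5 22-23 | idle 23-24 | P7 24-31 | P6 31-37 |
Completion: P0=4  P1=9  P2=14  P3=22  P4=18  P5=23  P6=37  P7=31
Waiting(P2) = turnaround − burst = 2 − 2 = 0

0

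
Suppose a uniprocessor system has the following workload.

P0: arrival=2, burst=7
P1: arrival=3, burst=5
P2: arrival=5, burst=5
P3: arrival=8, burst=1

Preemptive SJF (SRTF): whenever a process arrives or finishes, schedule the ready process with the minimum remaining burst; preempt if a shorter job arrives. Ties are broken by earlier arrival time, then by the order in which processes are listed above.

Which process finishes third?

P2

Schedule: | idle 0-2 | P0 2-3 | P1 3-8 | P3 8-9 | P2 9-14 | P0 14-20 |
Completion: P0=20  P1=8  P2=14  P3=9
Finish order: P1 → P3 → P2 → P0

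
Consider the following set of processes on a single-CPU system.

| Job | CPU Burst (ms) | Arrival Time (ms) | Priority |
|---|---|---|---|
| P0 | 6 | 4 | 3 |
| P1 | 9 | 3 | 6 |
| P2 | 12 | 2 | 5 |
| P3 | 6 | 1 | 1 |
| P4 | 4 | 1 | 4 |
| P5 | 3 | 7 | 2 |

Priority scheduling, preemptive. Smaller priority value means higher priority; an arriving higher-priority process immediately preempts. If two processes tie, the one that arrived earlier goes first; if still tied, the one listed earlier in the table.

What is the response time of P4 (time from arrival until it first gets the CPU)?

Timeline: | idle 0-1 | P3 1-7 | P5 7-10 | P0 10-16 | P4 16-20 | P2 20-32 | P1 32-41 |
Completion: P0=16  P1=41  P2=32  P3=7  P4=20  P5=10
Turnaround (C−A): P0=12  P1=38  P2=30  P3=6  P4=19  P5=3
Response(P4) = first start − arrival = 16 − 1 = 15

15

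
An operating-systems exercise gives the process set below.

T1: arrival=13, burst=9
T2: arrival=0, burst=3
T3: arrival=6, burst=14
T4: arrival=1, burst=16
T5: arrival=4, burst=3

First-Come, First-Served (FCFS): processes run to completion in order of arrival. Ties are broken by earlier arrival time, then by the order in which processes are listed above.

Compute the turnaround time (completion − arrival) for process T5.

18

Timeline: | T2 0-3 | T4 3-19 | T5 19-22 | T3 22-36 | T1 36-45 |
Completion: T1=45  T2=3  T3=36  T4=19  T5=22
Turnaround(T5) = completion − arrival = 22 − 4 = 18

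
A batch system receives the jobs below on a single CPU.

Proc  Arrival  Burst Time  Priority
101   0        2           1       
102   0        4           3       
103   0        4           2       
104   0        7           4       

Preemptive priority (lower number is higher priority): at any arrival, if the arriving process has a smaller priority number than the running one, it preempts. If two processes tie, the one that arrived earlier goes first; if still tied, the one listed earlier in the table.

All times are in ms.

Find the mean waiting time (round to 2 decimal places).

Schedule: | 101 0-2 | 103 2-6 | 102 6-10 | 104 10-17 |
Completion: 101=2  102=10  103=6  104=17
Turnaround (C−A): 101=2  102=10  103=6  104=17
Waiting times: 101=0, 102=6, 103=2, 104=10
Average waiting = (0+6+2+10) / 4 = 18/4 = 4.50

4.50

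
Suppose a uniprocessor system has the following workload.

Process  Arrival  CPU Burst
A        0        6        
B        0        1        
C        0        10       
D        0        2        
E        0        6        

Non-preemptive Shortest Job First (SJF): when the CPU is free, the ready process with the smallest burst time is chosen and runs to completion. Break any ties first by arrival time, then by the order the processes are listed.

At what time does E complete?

15

Timeline: | B 0-1 | D 1-3 | A 3-9 | E 9-15 | C 15-25 |
Completion: A=9  B=1  C=25  D=3  E=15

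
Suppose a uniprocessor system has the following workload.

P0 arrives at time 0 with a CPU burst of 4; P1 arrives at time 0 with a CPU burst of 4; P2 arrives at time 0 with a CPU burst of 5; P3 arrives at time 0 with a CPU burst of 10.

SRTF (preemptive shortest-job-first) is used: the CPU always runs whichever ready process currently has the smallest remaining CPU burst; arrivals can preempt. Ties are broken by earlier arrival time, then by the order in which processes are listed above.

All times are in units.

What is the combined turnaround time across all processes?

Timeline: | P0 0-4 | P1 4-8 | P2 8-13 | P3 13-23 |
Completion: P0=4  P1=8  P2=13  P3=23
Turnaround (C−A): P0=4  P1=8  P2=13  P3=23
Turnaround = completion − arrival: P0=4, P1=8, P2=13, P3=23
Total turnaround = 4 + 8 + 13 + 23 = 48

48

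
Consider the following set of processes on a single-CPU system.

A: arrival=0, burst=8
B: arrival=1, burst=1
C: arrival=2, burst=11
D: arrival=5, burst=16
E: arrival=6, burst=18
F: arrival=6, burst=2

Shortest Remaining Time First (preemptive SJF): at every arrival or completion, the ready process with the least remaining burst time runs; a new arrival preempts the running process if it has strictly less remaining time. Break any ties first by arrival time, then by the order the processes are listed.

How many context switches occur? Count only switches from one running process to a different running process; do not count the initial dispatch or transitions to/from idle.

7

Schedule: | A 0-1 | B 1-2 | A 2-6 | F 6-8 | A 8-11 | C 11-22 | D 22-38 | E 38-56 |
Completion: A=11  B=2  C=22  D=38  E=56  F=8
Turnaround (C−A): A=11  B=1  C=20  D=33  E=50  F=2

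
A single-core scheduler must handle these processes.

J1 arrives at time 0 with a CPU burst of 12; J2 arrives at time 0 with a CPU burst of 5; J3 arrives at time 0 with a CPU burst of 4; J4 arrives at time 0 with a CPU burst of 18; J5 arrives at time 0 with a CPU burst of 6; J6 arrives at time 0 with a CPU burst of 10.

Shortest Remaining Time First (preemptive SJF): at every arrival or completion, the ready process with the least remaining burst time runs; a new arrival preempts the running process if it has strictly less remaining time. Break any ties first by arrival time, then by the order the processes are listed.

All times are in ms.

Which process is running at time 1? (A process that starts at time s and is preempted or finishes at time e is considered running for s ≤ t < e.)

Timeline: | J3 0-4 | J2 4-9 | J5 9-15 | J6 15-25 | J1 25-37 | J4 37-55 |
Completion: J1=37  J2=9  J3=4  J4=55  J5=15  J6=25

J3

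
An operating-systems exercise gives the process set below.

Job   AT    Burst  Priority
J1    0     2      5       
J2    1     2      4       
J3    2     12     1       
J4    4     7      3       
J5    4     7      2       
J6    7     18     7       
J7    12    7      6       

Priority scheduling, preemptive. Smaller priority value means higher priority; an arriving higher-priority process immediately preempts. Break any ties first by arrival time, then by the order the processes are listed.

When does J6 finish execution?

55

Schedule: | J1 0-1 | J2 1-2 | J3 2-14 | J5 14-21 | J4 21-28 | J2 28-29 | J1 29-30 | J7 30-37 | J6 37-55 |
Completion: J1=30  J2=29  J3=14  J4=28  J5=21  J6=55  J7=37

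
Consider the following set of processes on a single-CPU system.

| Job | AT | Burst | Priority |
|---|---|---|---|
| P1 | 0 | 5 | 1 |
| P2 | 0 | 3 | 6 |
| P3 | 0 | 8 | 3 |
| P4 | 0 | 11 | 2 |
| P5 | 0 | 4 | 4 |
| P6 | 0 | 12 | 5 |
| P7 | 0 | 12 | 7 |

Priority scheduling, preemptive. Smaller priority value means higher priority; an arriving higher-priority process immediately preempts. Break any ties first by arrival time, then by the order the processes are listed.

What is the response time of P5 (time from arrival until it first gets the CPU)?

24

Gantt: | P1 0-5 | P4 5-16 | P3 16-24 | P5 24-28 | P6 28-40 | P2 40-43 | P7 43-55 |
Completion: P1=5  P2=43  P3=24  P4=16  P5=28  P6=40  P7=55
Response(P5) = first start − arrival = 24 − 0 = 24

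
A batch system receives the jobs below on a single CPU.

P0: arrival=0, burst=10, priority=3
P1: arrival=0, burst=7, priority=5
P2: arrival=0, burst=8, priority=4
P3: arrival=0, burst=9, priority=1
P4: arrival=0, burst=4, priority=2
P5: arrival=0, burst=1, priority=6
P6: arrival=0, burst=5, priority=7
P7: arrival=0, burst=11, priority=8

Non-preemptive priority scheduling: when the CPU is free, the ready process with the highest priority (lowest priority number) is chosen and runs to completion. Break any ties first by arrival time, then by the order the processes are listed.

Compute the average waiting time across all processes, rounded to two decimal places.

24.63

Timeline: | P3 0-9 | P4 9-13 | P0 13-23 | P2 23-31 | P1 31-38 | P5 38-39 | P6 39-44 | P7 44-55 |
Completion: P0=23  P1=38  P2=31  P3=9  P4=13  P5=39  P6=44  P7=55
Turnaround (C−A): P0=23  P1=38  P2=31  P3=9  P4=13  P5=39  P6=44  P7=55
Waiting times: P0=13, P1=31, P2=23, P3=0, P4=9, P5=38, P6=39, P7=44
Average waiting = (13+31+23+0+9+38+39+44) / 8 = 197/8 = 24.63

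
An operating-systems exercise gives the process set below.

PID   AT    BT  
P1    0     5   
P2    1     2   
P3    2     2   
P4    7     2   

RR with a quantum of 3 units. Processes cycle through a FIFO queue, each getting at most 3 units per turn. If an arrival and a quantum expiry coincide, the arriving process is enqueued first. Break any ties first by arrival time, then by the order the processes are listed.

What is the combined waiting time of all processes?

Gantt: | P1 0-3 | P2 3-5 | P3 5-7 | P1 7-9 | P4 9-11 |
Completion: P1=9  P2=5  P3=7  P4=11
Turnaround (C−A): P1=9  P2=4  P3=5  P4=4
Waiting = turnaround − burst: P1=4, P2=2, P3=3, P4=2
Total waiting = 4 + 2 + 3 + 2 = 11

11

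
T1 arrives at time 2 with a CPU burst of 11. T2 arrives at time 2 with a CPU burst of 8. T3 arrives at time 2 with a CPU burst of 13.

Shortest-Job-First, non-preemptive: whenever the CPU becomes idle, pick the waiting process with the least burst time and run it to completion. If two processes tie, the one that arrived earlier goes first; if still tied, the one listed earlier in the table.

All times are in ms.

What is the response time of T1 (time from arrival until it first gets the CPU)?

Schedule: | idle 0-2 | T2 2-10 | T1 10-21 | T3 21-34 |
Completion: T1=21  T2=10  T3=34
Turnaround (C−A): T1=19  T2=8  T3=32
Response(T1) = first start − arrival = 10 − 2 = 8

8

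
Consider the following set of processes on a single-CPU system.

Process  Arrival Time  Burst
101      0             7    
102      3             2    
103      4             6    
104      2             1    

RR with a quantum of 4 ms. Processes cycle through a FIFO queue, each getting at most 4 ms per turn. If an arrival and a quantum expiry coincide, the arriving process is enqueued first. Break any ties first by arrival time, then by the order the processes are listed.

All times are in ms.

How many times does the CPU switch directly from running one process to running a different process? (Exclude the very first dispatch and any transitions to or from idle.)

5

Schedule: | 101 0-4 | 104 4-5 | 102 5-7 | 103 7-11 | 101 11-14 | 103 14-16 |
Completion: 101=14  102=7  103=16  104=5
Turnaround (C−A): 101=14  102=4  103=12  104=3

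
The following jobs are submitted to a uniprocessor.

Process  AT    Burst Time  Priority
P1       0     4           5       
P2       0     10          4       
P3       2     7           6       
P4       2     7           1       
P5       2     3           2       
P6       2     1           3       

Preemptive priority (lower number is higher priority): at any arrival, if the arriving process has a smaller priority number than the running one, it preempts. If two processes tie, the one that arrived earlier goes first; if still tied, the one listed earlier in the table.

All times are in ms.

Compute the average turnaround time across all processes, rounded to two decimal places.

17.33

Timeline: | P2 0-2 | P4 2-9 | P5 9-12 | P6 12-13 | P2 13-21 | P1 21-25 | P3 25-32 |
Completion: P1=25  P2=21  P3=32  P4=9  P5=12  P6=13
Turnaround times: P1=25, P2=21, P3=30, P4=7, P5=10, P6=11
Average turnaround = (25+21+30+7+10+11) / 6 = 104/6 = 17.33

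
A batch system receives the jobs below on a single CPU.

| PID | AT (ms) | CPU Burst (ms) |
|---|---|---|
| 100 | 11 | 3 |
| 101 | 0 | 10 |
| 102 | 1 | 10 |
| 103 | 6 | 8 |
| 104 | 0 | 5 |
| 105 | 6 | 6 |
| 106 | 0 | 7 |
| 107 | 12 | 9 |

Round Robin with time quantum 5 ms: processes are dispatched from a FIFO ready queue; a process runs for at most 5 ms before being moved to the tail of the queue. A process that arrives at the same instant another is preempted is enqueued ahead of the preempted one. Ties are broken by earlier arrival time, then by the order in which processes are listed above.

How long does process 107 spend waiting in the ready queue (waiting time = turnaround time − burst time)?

Gantt: | 101 0-5 | 104 5-10 | 106 10-15 | 102 15-20 | 101 20-25 | 103 25-30 | 105 30-35 | 100 35-38 | 107 38-43 | 106 43-45 | 102 45-50 | 103 50-53 | 105 53-54 | 107 54-58 |
Completion: 100=38  101=25  102=50  103=53  104=10  105=54  106=45  107=58
Waiting(107) = turnaround − burst = 46 − 9 = 37

37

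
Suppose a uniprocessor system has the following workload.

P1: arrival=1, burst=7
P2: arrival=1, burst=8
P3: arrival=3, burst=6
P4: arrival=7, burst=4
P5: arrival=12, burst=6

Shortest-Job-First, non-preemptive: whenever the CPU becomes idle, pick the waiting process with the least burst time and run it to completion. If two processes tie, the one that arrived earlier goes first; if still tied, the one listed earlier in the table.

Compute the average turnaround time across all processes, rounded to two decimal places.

14.00

Gantt: | idle 0-1 | P1 1-8 | P4 8-12 | P3 12-18 | P5 18-24 | P2 24-32 |
Completion: P1=8  P2=32  P3=18  P4=12  P5=24
Turnaround (C−A): P1=7  P2=31  P3=15  P4=5  P5=12
Turnaround times: P1=7, P2=31, P3=15, P4=5, P5=12
Average turnaround = (7+31+15+5+12) / 5 = 70/5 = 14.00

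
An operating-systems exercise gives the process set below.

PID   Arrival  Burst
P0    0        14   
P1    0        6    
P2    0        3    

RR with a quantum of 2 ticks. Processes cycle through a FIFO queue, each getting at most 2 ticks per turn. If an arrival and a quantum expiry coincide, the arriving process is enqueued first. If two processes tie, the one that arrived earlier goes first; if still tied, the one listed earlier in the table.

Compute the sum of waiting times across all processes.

Schedule: | P0 0-2 | P1 2-4 | P2 4-6 | P0 6-8 | P1 8-10 | P2 10-11 | P0 11-13 | P1 13-15 | P0 15-23 |
Completion: P0=23  P1=15  P2=11
Turnaround (C−A): P0=23  P1=15  P2=11
Waiting = turnaround − burst: P0=9, P1=9, P2=8
Total waiting = 9 + 9 + 8 = 26

26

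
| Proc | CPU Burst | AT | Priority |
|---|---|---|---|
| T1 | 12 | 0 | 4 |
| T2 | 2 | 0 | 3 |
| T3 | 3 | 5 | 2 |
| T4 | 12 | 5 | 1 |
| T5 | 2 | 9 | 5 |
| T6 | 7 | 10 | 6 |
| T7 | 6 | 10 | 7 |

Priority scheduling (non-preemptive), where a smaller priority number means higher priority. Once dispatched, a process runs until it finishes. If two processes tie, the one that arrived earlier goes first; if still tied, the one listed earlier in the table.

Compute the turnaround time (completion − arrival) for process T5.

Timeline: | T2 0-2 | T1 2-14 | T4 14-26 | T3 26-29 | T5 29-31 | T6 31-38 | T7 38-44 |
Completion: T1=14  T2=2  T3=29  T4=26  T5=31  T6=38  T7=44
Turnaround(T5) = completion − arrival = 31 − 9 = 22

22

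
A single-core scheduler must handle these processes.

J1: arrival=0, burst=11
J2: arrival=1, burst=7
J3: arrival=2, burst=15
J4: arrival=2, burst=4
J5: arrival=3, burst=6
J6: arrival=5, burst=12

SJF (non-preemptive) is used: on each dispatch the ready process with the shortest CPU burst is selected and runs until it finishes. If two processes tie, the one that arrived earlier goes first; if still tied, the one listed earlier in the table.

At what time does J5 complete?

21

Schedule: | J1 0-11 | J4 11-15 | J5 15-21 | J2 21-28 | J6 28-40 | J3 40-55 |
Completion: J1=11  J2=28  J3=55  J4=15  J5=21  J6=40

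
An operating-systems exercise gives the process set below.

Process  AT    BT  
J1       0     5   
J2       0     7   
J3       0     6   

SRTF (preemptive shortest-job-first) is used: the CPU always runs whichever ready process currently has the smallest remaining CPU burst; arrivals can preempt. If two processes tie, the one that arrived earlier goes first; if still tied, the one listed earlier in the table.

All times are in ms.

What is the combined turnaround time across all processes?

Timeline: | J1 0-5 | J3 5-11 | J2 11-18 |
Completion: J1=5  J2=18  J3=11
Turnaround = completion − arrival: J1=5, J2=18, J3=11
Total turnaround = 5 + 18 + 11 = 34

34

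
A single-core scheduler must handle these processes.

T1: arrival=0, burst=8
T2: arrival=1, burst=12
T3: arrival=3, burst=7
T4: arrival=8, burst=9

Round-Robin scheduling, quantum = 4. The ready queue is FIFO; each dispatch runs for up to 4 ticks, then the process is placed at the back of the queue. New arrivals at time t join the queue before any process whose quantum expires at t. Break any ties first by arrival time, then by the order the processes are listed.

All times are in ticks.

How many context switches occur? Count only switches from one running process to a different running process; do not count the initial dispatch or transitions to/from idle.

Gantt: | T1 0-4 | T2 4-8 | T3 8-12 | T1 12-16 | T4 16-20 | T2 20-24 | T3 24-27 | T4 27-31 | T2 31-35 | T4 35-36 |
Completion: T1=16  T2=35  T3=27  T4=36

9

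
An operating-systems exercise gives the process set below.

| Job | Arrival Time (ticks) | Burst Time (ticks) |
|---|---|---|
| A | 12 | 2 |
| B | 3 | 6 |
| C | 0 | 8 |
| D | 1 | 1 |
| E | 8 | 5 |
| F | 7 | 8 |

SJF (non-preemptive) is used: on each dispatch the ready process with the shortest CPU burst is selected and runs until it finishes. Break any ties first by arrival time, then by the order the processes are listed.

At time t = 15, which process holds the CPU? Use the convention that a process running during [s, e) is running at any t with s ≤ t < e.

A

Gantt: | C 0-8 | D 8-9 | E 9-14 | A 14-16 | B 16-22 | F 22-30 |
Completion: A=16  B=22  C=8  D=9  E=14  F=30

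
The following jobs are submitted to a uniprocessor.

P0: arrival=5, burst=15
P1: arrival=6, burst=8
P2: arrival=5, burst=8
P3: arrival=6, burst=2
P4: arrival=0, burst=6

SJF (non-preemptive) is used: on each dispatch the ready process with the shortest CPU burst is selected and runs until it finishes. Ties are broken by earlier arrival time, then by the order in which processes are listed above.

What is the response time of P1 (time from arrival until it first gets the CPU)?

10

Gantt: | P4 0-6 | P3 6-8 | P2 8-16 | P1 16-24 | P0 24-39 |
Completion: P0=39  P1=24  P2=16  P3=8  P4=6
Response(P1) = first start − arrival = 16 − 6 = 10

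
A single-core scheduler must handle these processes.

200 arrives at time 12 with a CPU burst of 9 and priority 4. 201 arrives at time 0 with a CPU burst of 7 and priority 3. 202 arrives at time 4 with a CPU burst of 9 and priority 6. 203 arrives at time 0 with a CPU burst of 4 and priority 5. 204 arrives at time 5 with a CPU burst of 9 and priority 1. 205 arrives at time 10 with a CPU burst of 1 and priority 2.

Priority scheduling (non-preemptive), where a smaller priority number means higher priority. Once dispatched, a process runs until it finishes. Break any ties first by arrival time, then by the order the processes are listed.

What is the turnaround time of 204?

Schedule: | 201 0-7 | 204 7-16 | 205 16-17 | 200 17-26 | 203 26-30 | 202 30-39 |
Completion: 200=26  201=7  202=39  203=30  204=16  205=17
Turnaround(204) = completion − arrival = 16 − 5 = 11

11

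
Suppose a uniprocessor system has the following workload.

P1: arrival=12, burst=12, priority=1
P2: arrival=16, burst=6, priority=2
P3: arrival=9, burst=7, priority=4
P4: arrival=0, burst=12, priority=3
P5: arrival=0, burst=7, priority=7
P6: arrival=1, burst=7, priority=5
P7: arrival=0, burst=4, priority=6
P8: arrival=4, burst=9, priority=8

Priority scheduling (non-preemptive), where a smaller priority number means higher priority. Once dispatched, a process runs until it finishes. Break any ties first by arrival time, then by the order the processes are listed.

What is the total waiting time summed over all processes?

Timeline: | P4 0-12 | P1 12-24 | P2 24-30 | P3 30-37 | P6 37-44 | P7 44-48 | P5 48-55 | P8 55-64 |
Completion: P1=24  P2=30  P3=37  P4=12  P5=55  P6=44  P7=48  P8=64
Turnaround (C−A): P1=12  P2=14  P3=28  P4=12  P5=55  P6=43  P7=48  P8=60
Waiting = turnaround − burst: P1=0, P2=8, P3=21, P4=0, P5=48, P6=36, P7=44, P8=51
Total waiting = 0 + 8 + 21 + 0 + 48 + 36 + 44 + 51 = 208

208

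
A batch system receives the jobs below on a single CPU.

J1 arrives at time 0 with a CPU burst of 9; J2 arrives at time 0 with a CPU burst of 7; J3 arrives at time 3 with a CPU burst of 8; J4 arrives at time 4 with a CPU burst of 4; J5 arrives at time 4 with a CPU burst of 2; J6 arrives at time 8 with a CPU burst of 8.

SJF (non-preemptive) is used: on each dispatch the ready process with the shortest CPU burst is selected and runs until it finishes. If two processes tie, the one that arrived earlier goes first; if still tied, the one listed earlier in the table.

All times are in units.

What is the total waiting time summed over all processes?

60

Gantt: | J2 0-7 | J5 7-9 | J4 9-13 | J3 13-21 | J6 21-29 | J1 29-38 |
Completion: J1=38  J2=7  J3=21  J4=13  J5=9  J6=29
Waiting = turnaround − burst: J1=29, J2=0, J3=10, J4=5, J5=3, J6=13
Total waiting = 29 + 0 + 10 + 5 + 3 + 13 = 60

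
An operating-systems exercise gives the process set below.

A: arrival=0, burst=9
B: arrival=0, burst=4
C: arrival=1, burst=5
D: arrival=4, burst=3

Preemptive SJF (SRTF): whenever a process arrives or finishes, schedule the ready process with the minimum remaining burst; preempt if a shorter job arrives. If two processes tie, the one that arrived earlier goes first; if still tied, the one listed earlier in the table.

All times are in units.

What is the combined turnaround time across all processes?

Gantt: | B 0-4 | D 4-7 | C 7-12 | A 12-21 |
Completion: A=21  B=4  C=12  D=7
Turnaround = completion − arrival: A=21, B=4, C=11, D=3
Total turnaround = 21 + 4 + 11 + 3 = 39

39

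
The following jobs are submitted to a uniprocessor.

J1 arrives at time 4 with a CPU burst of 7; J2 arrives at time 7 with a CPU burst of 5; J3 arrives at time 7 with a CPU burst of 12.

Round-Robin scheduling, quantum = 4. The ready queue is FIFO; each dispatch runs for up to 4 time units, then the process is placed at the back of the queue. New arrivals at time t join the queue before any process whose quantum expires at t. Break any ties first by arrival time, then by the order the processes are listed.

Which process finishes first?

Schedule: | idle 0-4 | J1 4-8 | J2 8-12 | J3 12-16 | J1 16-19 | J2 19-20 | J3 20-28 |
Completion: J1=19  J2=20  J3=28
Finish order: J1 → J2 → J3

J1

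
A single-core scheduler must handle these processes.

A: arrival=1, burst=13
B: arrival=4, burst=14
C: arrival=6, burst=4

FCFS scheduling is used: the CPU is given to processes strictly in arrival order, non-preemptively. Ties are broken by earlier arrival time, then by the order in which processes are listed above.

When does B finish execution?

28

Timeline: | idle 0-1 | A 1-14 | B 14-28 | C 28-32 |
Completion: A=14  B=28  C=32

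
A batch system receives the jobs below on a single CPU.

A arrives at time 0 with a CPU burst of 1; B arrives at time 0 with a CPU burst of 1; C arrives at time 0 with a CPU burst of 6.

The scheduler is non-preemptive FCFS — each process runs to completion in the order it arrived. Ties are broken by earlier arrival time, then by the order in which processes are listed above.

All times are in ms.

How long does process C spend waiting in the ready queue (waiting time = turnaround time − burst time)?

2

Schedule: | A 0-1 | B 1-2 | C 2-8 |
Completion: A=1  B=2  C=8
Waiting(C) = turnaround − burst = 8 − 6 = 2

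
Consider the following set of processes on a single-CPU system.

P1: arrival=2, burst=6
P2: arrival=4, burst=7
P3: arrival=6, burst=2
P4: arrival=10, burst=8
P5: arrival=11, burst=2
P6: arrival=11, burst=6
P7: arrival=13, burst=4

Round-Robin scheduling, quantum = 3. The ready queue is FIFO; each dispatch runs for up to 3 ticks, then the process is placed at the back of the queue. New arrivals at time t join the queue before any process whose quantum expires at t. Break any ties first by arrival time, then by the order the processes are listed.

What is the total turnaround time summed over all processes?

Schedule: | idle 0-2 | P1 2-5 | P2 5-8 | P1 8-11 | P3 11-13 | P2 13-16 | P4 16-19 | P5 19-21 | P6 21-24 | P7 24-27 | P2 27-28 | P4 28-31 | P6 31-34 | P7 34-35 | P4 35-37 |
Completion: P1=11  P2=28  P3=13  P4=37  P5=21  P6=34  P7=35
Turnaround (C−A): P1=9  P2=24  P3=7  P4=27  P5=10  P6=23  P7=22
Turnaround = completion − arrival: P1=9, P2=24, P3=7, P4=27, P5=10, P6=23, P7=22
Total turnaround = 9 + 24 + 7 + 27 + 10 + 23 + 22 = 122

122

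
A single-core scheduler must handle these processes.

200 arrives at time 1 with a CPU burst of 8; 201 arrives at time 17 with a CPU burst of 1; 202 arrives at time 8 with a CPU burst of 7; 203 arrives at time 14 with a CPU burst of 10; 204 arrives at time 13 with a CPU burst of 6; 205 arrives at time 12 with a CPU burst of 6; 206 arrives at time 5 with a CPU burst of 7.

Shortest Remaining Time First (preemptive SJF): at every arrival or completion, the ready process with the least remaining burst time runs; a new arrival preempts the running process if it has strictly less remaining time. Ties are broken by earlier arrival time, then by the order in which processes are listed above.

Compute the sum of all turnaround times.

Gantt: | idle 0-1 | 200 1-9 | 206 9-16 | 205 16-17 | 201 17-18 | 205 18-23 | 204 23-29 | 202 29-36 | 203 36-46 |
Completion: 200=9  201=18  202=36  203=46  204=29  205=23  206=16
Turnaround (C−A): 200=8  201=1  202=28  203=32  204=16  205=11  206=11
Turnaround = completion − arrival: 200=8, 201=1, 202=28, 203=32, 204=16, 205=11, 206=11
Total turnaround = 8 + 1 + 28 + 32 + 16 + 11 + 11 = 107

107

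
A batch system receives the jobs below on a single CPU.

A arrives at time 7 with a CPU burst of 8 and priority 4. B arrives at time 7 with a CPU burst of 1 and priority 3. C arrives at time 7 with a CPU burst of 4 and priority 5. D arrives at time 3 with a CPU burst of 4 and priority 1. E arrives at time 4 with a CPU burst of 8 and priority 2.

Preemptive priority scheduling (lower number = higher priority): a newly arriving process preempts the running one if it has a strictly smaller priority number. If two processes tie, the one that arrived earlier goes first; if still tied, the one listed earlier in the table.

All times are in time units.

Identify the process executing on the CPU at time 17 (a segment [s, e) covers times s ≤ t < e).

Schedule: | idle 0-3 | D 3-7 | E 7-15 | B 15-16 | A 16-24 | C 24-28 |
Completion: A=24  B=16  C=28  D=7  E=15
Turnaround (C−A): A=17  B=9  C=21  D=4  E=11

A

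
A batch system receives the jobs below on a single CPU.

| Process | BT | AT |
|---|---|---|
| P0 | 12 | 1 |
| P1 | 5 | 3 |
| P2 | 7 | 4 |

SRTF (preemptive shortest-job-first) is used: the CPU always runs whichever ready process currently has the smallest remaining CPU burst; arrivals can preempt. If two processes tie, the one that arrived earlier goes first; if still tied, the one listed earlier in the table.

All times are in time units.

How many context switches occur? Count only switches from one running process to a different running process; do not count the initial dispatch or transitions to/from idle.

Schedule: | idle 0-1 | P0 1-3 | P1 3-8 | P2 8-15 | P0 15-25 |
Completion: P0=25  P1=8  P2=15
Turnaround (C−A): P0=24  P1=5  P2=11

3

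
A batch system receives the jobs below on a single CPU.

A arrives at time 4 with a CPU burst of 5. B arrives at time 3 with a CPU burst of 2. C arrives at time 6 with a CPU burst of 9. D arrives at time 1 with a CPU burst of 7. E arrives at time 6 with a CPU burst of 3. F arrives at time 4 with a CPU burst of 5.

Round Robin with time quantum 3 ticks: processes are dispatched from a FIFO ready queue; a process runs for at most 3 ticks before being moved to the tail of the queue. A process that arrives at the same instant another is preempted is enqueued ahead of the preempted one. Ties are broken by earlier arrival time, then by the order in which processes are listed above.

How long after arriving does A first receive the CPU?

Gantt: | idle 0-1 | D 1-4 | B 4-6 | A 6-9 | F 9-12 | D 12-15 | C 15-18 | E 18-21 | A 21-23 | F 23-25 | D 25-26 | C 26-32 |
Completion: A=23  B=6  C=32  D=26  E=21  F=25
Turnaround (C−A): A=19  B=3  C=26  D=25  E=15  F=21
Response(A) = first start − arrival = 6 − 4 = 2

2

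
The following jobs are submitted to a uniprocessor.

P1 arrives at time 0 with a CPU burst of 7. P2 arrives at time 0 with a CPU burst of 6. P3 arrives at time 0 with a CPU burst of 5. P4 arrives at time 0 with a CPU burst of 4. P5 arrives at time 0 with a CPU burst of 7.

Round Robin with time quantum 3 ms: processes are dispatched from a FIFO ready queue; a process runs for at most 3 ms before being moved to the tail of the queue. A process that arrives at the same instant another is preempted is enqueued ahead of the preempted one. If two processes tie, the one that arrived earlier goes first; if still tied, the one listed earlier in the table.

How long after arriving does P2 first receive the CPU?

Gantt: | P1 0-3 | P2 3-6 | P3 6-9 | P4 9-12 | P5 12-15 | P1 15-18 | P2 18-21 | P3 21-23 | P4 23-24 | P5 24-27 | P1 27-28 | P5 28-29 |
Completion: P1=28  P2=21  P3=23  P4=24  P5=29
Response(P2) = first start − arrival = 3 − 0 = 3

3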